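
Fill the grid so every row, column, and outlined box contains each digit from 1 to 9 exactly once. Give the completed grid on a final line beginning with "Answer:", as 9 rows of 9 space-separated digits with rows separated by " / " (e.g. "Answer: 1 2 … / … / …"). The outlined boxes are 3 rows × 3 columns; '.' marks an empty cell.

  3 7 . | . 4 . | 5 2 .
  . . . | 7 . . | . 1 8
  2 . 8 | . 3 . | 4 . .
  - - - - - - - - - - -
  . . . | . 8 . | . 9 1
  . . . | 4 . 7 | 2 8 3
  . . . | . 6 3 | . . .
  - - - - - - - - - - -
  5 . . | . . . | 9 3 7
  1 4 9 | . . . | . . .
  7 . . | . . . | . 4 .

Step 1. [r4c7∈{6,7}] across box 6, 6 lands solely at r4c7, so r4c7=6.
Step 2. [r8c4∈{2,3,5,6,8}] in row 8, 3 fits only at r8c4 ⇒ r8c4=3.
Step 3. [r4c3∈{2,3,4,5,7}] in row 4, 7 fits only at r4c3, so r4c3=7.
Step 4. [r7c6∈{1,2,4,6,8}] in row 7, 4 fits only at r7c6 ⇒ r7c6=4.
Step 5. [r9c7∈{1,8}] in col 7, 1 fits only at r9c7, so r9c7=1.
Step 6. [r6c9∈{4,5}] in col 9, 4 fits only at r6c9, so r6c9=4.
Step 7. [r6c8∈{5,7}] 5 has one home in box 6: r6c8, so r6c8=5.
Step 8. [r8c8∈{6}] r8c8's peers cover all but 6. So r8c8=6.
Step 9. [r4c2∈{2,3,5}] r4c2 is the only open cell in row 4 admitting 3, so r4c2=3.
Step 10. [r2c3∈{4,5,6}] 4 has one home in col 3: r2c3. So r2c3=4.
Step 11. [r5c3∈{1,5,6}] col 3 places 5 nowhere but r5c3, so r5c3=5.
Step 12. [r9c3∈{2,3,6}] across row 9, 3 lands solely at r9c3. So r9c3=3.
Step 13. [r6c1∈{8,9}] r6c1 is the only open cell in col 1 admitting 8. So r6c1=8.
Step 14. [r8c5∈{2,5,7}] in row 8, 7 fits only at r8c5. So r8c5=7.
Step 15. [r8c7∈{8}] nothing but 8 survives at r8c7, so r8c7=8.
Step 16. [r9c6∈{2,5,6,8,9}] r4c6 and r8c6 in col 6 both hold exactly {2,5}; those values are spoken for. So r9c6≠5.
Step 17. [r6c4∈{1,2,9}] r4c4 and r4c6 in box 5 both hold exactly {2,5}; those values are spoken for, so r6c4≠2.
Step 18. [r1c4∈{1,6,8,9}] along col 6, every 1-candidate lies inside box 2. So r1c4≠1.
Step 19. [r2c6∈{2,5,6,9}] col 6 has a naked pair {2,5} at r4c6 and r8c6 ⇒ r2c6≠5.
Step 20. [r3c4∈{1,5,6,9}] along col 6, every 1-candidate lies inside box 2, so r3c4≠1.
Step 21. [r9c6∈{2,6,8,9}] r4c6 and r8c6 in col 6 both hold exactly {2,5}; those values are spoken for ⇒ r9c6≠2.
Step 22. [r3c6∈{1,5,6,9}] r4c6 and r8c6 in col 6 both hold exactly {2,5}; those values are spoken for, so r3c6≠5.
Step 23. [r2c6∈{2,6,9}] col 6 has a naked pair {2,5} at r4c6 and r8c6 ⇒ r2c6≠2.
Step 24. [r2c5∈{2,5,9}] 2 has one home in row 2: r2c5. So r2c5=2.
Step 25. [r3c4∈{5,6,9}] r3c4 is the only open cell in box 2 admitting 5. So r3c4=5.
Step 26. [r9c5∈{5,9}] col 5 places 5 nowhere but r9c5 ⇒ r9c5=5.
Step 27. [r5c5∈{1,9}] across col 5, 9 lands solely at r5c5 ⇒ r5c5=9.
Step 28. [r2c1∈{6,9}] 9 has one home in col 1: r2c1. So r2c1=9.
Step 29. [r2c6∈{6}] r2c6 has the single candidate 6. So r2c6=6.
Step 30. [r5c2∈{1,6}] across row 5, 1 lands solely at r5c2. So r5c2=1.
Step 31. [r8c6∈{2}] nothing but 2 survives at r8c6, so r8c6=2.
Step 32. [r3c2∈{6}] r3c2 is down to just 6 ⇒ r3c2=6.
Step 33. [r9c4∈{6,8,9}] row 9 places 6 nowhere but r9c4 ⇒ r9c4=6.
Step 34. [r1c4∈{8,9}] across col 4, 9 lands solely at r1c4 ⇒ r1c4=9.
Step 35. [r7c4∈{1,8}] across col 4, 8 lands solely at r7c4, so r7c4=8.
Step 36. [r7c2∈{2}] only 2 remains possible at r7c2 ⇒ r7c2=2.
Step 37. [r1c6∈{1,8}] across row 1, 8 lands solely at r1c6, so r1c6=8.
Step 38. [r3c6∈{1}] only 1 remains possible at r3c6 ⇒ r3c6=1.
Step 39. [r4c6∈{5}] only 5 remains possible at r4c6, so r4c6=5.
Step 40. [r9c9∈{2}] only 2 remains possible at r9c9. So r9c9=2.
Step 41. [r3c8∈{7}] nothing but 7 survives at r3c8 ⇒ r3c8=7.
Step 42. [r1c9∈{6}] r1c9 is down to just 6, so r1c9=6.
Step 43. [r6c7∈{7}] only 7 remains possible at r6c7 ⇒ r6c7=7.
Step 44. [r2c7∈{3}] r2c7 is down to just 3. So r2c7=3.
Step 45. [r1c3∈{1}] r1c3's peers cover all but 1, so r1c3=1.
Step 46. [r6c4∈{1}] r6c4's peers cover all but 1 ⇒ r6c4=1.
Step 47. [r6c2∈{9}] r6c2 is down to just 9 ⇒ r6c2=9.
Step 48. [r3c9∈{9}] r3c9 has the single candidate 9, so r3c9=9.
Step 49. [r4c4∈{2}] nothing but 2 survives at r4c4, so r4c4=2.
Step 50. [r6c3∈{2}] r6c3 has the single candidate 2, so r6c3=2.
Step 51. [r8c9∈{5}] r8c9's peers cover all but 5, so r8c9=5.
Step 52. [r2c2∈{5}] only 5 remains possible at r2c2, so r2c2=5.
Step 53. [r9c2∈{8}] r9c2 is down to just 8. So r9c2=8.
Step 54. [r4c1∈{4}] only 4 remains possible at r4c1 ⇒ r4c1=4.
Step 55. [r9c6∈{9}] r9c6 has the single candidate 9 ⇒ r9c6=9.
Step 56. [r7c5∈{1}] only 1 remains possible at r7c5, so r7c5=1.
Step 57. [r5c1∈{6}] r5c1 has the single candidate 6, so r5c1=6.
Step 58. [r7c3∈{6}] nothing but 6 survives at r7c3 ⇒ r7c3=6.

Answer: 3 7 1 9 4 8 5 2 6 / 9 5 4 7 2 6 3 1 8 / 2 6 8 5 3 1 4 7 9 / 4 3 7 2 8 5 6 9 1 / 6 1 5 4 9 7 2 8 3 / 8 9 2 1 6 3 7 5 4 / 5 2 6 8 1 4 9 3 7 / 1 4 9 3 7 2 8 6 5 / 7 8 3 6 5 9 1 4 2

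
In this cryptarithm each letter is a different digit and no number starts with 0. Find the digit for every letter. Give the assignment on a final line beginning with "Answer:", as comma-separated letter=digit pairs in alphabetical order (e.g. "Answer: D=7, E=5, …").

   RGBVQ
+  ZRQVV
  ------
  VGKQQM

Step 1. [col 1: Q + V ≡ M (mod 10)] several values work for V in column 1 (Q + V ≡ M (mod 10), carry-in 0); try V=1. So V=1.
Step 2. [col 1: Q + V ≡ M (mod 10)] several values work for M in column 1 (Q + V ≡ M (mod 10), carry-in 0); try M=3. So M=3.
Step 3. [col 1: Q + V ≡ M (mod 10)] in column 1 we have Q+V≡M with carry-in 0; given V=1, M=3 and digits 1,3 already taken and all letters distinct, that pins Q to 2 ⇒ Q=2.
Step 4. [col 3: B + Q ≡ Q (mod 10)] from column 3 (Q=2, carry-in 0, digits 1,2,3 already taken and all letters distinct): B must equal 0, so B=0.
Step 5. [col 4: G + R ≡ K (mod 10)] K=4 is one option consistent with column 4 (G + R ≡ K (mod 10), carry-in 0) — take it, so K=4.
Step 6. [col 4: G + R ≡ K (mod 10)] several values work for G in column 4 (G + R ≡ K (mod 10), carry-in 0); try G=6, so G=6.
Step 7. [col 4: G + R ≡ K (mod 10)] column 4: given G=6, K=4, carry-in 0, and digits 0,1,2,3,4,6 already taken and all letters distinct, G+R≡K (mod 10) forces R=8. So R=8.
Step 8. [col 5: R + Z ≡ G (mod 10)] from column 5 (R=8, G=6, carry-in 1, digits 0,1,2,3,4,6,8 already taken and all letters distinct): Z must equal 7, so Z=7.

Answer: B=0, G=6, K=4, M=3, Q=2, R=8, V=1, Z=7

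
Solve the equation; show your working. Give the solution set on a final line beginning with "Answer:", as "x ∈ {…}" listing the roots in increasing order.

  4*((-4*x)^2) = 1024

Step 1. [4*((-4*x)^2) = 1024] divide by the outer 4, so div: (-4*x)^2 = 256.
Step 2. [(-4*x)^2 = 256] √ both sides: 256 ≥ 0 gives two branches ⇒ sqrt: -4*x = 16 or -16.
Step 3. [-4*x = 16 or -16] LHS = -4·(…); ÷-4 both sides ⇒ div: x = -4 or 4.

Answer: x ∈ {-4, 4}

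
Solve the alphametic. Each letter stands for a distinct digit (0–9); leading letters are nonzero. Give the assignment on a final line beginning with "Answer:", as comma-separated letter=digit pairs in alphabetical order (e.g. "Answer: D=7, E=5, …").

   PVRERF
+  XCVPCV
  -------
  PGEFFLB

Step 1. [P] the sum has 7 digits but both addends have 6; that extra leading digit P is the final carry, namely 1, so P=1.
Step 2. [col 1: F + V ≡ B (mod 10)] column 1 (F + V ≡ B (mod 10), carry-in 0) doesn't pin F yet; pick F=6 and continue. So F=6.
Step 3. [col 1: F + V ≡ B (mod 10)] V=2 is one option consistent with column 1 (F + V ≡ B (mod 10), carry-in 0) — take it ⇒ V=2.
Step 4. [col 1: F + V ≡ B (mod 10)] column 1: given F=6, V=2, carry-in 0, and digits 1,2,6 already taken and all letters distinct, F+V≡B (mod 10) forces B=8. So B=8.
Step 5. [col 2: R + C ≡ L (mod 10)] no forcing yet in column 2 (carry-in 0); C=3 is free and consistent — try it, so C=3.
Step 6. [col 2: R + C ≡ L (mod 10)] no forcing yet in column 2 (carry-in 0); L=7 is free and consistent — try it. So L=7.
Step 7. [col 2: R + C ≡ L (mod 10)] column 2: given C=3, L=7, carry-in 0, and digits 1,2,3,6,7,8 already taken and all letters distinct, R+C≡L (mod 10) forces R=4, so R=4.
Step 8. [col 3: E + P ≡ F (mod 10)] column 3: given P=1, F=6, carry-in 0, and digits 1,2,3,4,6,7,8 already taken and all letters distinct, E+P≡F (mod 10) forces E=5. So E=5.
Step 9. [col 6: P + X ≡ G (mod 10)] column 6 reads P+X+carry(0)=G with P=1; with digits 1,2,3,4,5,6,7,8 already taken and all letters distinct, the only value for X is 9, so X=9.
Step 10. [col 6: P + X ≡ G (mod 10)] in column 6 we have P+X≡G with carry-in 0; given P=1, X=9 and digits 1,2,3,4,5,6,7,8,9 already taken and all letters distinct, that pins G to 0 ⇒ G=0.

Answer: B=8, C=3, E=5, F=6, G=0, L=7, P=1, R=4, V=2, X=9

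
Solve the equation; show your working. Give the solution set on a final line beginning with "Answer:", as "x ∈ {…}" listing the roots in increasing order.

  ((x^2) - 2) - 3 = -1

Step 1. [((x^2) - 2) - 3 = -1] -3 is outermost — add 3 both sides, so sub: (x^2) - 2 = 2.
Step 2. [(x^2) - 2 = 2] 2 comes off first (add 2) ⇒ sub: x^2 = 4.
Step 3. [x^2 = 4] √ both sides: 4 ≥ 0 gives two branches. So sqrt: x = 2 or -2.

Answer: x ∈ {-2, 2}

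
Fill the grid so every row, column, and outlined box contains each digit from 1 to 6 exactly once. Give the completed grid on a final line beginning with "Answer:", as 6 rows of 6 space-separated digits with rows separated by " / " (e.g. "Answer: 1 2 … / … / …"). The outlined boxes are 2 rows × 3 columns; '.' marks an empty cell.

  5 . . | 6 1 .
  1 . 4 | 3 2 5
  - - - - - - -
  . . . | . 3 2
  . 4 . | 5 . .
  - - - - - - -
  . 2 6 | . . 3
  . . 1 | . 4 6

Step 1. [r3c2∈{1,5,6}] across col 2, 1 lands solely at r3c2, so r3c2=1.
Step 2. [r4c1∈{2,3,6}] across col 1, 2 lands solely at r4c1. So r4c1=2.
Step 3. [r1c2∈{3}] r1c2's peers cover all but 3, so r1c2=3.
Step 4. [r6c4∈{2}] r6c4 is down to just 2, so r6c4=2.
Step 5. [r3c4∈{4}] nothing but 4 survives at r3c4. So r3c4=4.
Step 6. [r5c5∈{5}] r5c5's peers cover all but 5 ⇒ r5c5=5.
Step 7. [r4c6∈{1}] r4c6 is down to just 1. So r4c6=1.
Step 8. [r6c2∈{5}] only 5 remains possible at r6c2, so r6c2=5.
Step 9. [r3c3∈{5}] r3c3's peers cover all but 5, so r3c3=5.
Step 10. [r2c2∈{6}] r2c2's peers cover all but 6. So r2c2=6.
Step 11. [r1c3∈{2}] only 2 remains possible at r1c3 ⇒ r1c3=2.
Step 12. [r4c5∈{6}] r4c5's peers cover all but 6. So r4c5=6.
Step 13. [r3c1∈{6}] r3c1 is down to just 6. So r3c1=6.
Step 14. [r6c1∈{3}] r6c1 has the single candidate 3 ⇒ r6c1=3.
Step 15. [r5c1∈{4}] only 4 remains possible at r5c1 ⇒ r5c1=4.
Step 16. [r4c3∈{3}] only 3 remains possible at r4c3 ⇒ r4c3=3.
Step 17. [r1c6∈{4}] r1c6 is down to just 4. So r1c6=4.
Step 18. [r5c4∈{1}] r5c4 has the single candidate 1 ⇒ r5c4=1.

Answer: 5 3 2 6 1 4 / 1 6 4 3 2 5 / 6 1 5 4 3 2 / 2 4 3 5 6 1 / 4 2 6 1 5 3 / 3 5 1 2 4 6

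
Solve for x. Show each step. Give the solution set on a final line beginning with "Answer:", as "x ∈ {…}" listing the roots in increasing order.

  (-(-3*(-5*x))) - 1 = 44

Step 1. [(-(-3*(-5*x))) - 1 = 44] 1 comes off first (add 1), so sub: -(-3*(-5*x)) = 45.
Step 2. [-(-3*(-5*x)) = 45] LHS negated; negate both sides. So neg: -3*(-5*x) = -45.
Step 3. [-3*(-5*x) = -45] -3·(inner) — divide through by -3, so div: -5*x = 15.
Step 4. [-5*x = 15] leading coefficient -5: divide by -5, so div: x = -3.

Answer: x ∈ {-3}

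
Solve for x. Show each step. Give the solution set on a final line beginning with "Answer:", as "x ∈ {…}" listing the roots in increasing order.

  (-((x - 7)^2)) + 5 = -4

Step 1. [(-((x - 7)^2)) + 5 = -4] the outer +5 inverts by subtracting 5, so sub: -((x - 7)^2) = -9.
Step 2. [-((x - 7)^2) = -9] flip signs both sides. So neg: (x - 7)^2 = 9.
Step 3. [(x - 7)^2 = 9] LHS squared, RHS 9 ≥ 0: apply √ (±) ⇒ sqrt: x - 7 = 3 or -3.
Step 4. [x - 7 = 3 or -3] the outer -7 inverts by adding 7, so sub: x = 10 or 4.

Answer: x ∈ {4, 10}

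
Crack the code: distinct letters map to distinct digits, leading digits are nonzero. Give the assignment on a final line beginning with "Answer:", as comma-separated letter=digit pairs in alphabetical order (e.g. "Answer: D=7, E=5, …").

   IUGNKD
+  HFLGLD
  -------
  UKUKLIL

Step 1. [col 1: D + D ≡ L (mod 10)] no forcing yet in column 1 (carry-in 0); L=4 is free and consistent — try it ⇒ L=4.
Step 2. [U] adding two 6-digit numbers gives at most 6+1 digits, and here it does — U is that final carry and must be 1, so U=1.
Step 3. [col 1: D + D ≡ L (mod 10)] several values work for D in column 1 (D + D ≡ L (mod 10), carry-in 0); try D=2 ⇒ D=2.
Step 4. [col 2: K + L ≡ I (mod 10)] several values work for K in column 2 (K + L ≡ I (mod 10), carry-in 0); try K=3, so K=3.
Step 5. [col 2: K + L ≡ I (mod 10)] column 2 reads K+L+carry(0)=I with K=3, L=4; with digits 1,2,3,4 already taken and all letters distinct, the only value for I is 7. So I=7.
Step 6. [col 3: N + G ≡ L (mod 10)] column 3 (N + G ≡ L (mod 10), carry-in 0) doesn't pin G yet; pick G=8 and continue ⇒ G=8.
Step 7. [col 3: N + G ≡ L (mod 10)] from column 3 (G=8, L=4, carry-in 0, digits 1,2,3,4,7,8 already taken and all letters distinct): N must equal 6. So N=6.
Step 8. [col 5: U + F ≡ U (mod 10)] in column 5 we have U+F≡U with carry-in 1; given U=1 and digits 1,2,3,4,6,7,8 already taken and all letters distinct, that pins F to 9, so F=9.
Step 9. [col 6: I + H ≡ K (mod 10)] in column 6 we have I+H≡K with carry-in 1; given I=7, K=3 and digits 1,2,3,4,6,7,8,9 already taken and all letters distinct, that pins H to 5, so H=5.

Answer: D=2, F=9, G=8, H=5, I=7, K=3, L=4, N=6, U=1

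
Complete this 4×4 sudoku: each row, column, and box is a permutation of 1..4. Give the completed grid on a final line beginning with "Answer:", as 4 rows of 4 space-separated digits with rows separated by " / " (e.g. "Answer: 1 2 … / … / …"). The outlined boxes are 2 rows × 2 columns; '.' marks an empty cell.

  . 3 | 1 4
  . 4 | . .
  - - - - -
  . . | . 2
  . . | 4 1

Step 1. [r3c1∈{1,3,4}] across row 3, 4 lands solely at r3c1, so r3c1=4.
Step 2. [r1c1∈{2}] nothing but 2 survives at r1c1. So r1c1=2.
Step 3. [r2c4∈{3}] r2c4's peers cover all but 3 ⇒ r2c4=3.
Step 4. [r4c1∈{3}] nothing but 3 survives at r4c1, so r4c1=3.
Step 5. [r4c2∈{2}] r4c2's peers cover all but 2. So r4c2=2.
Step 6. [r2c3∈{2}] r2c3's peers cover all but 2. So r2c3=2.
Step 7. [r3c3∈{3}] nothing but 3 survives at r3c3. So r3c3=3.
Step 8. [r2c1∈{1}] r2c1 is down to just 1. So r2c1=1.
Step 9. [r3c2∈{1}] r3c2 is down to just 1, so r3c2=1.

Answer: 2 3 1 4 / 1 4 2 3 / 4 1 3 2 / 3 2 4 1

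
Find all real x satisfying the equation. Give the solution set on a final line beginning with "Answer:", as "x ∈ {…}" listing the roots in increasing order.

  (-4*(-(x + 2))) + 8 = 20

Step 1. [(-4*(-(x + 2))) + 8 = 20] common factor -4 (LHS and 20) — divide through, so factor: (-(x + 2)) - 2 = -5.
Step 2. [(-(x + 2)) - 2 = -5] 2 comes off first (add 2) ⇒ sub: -(x + 2) = -3.
Step 3. [-(x + 2) = -3] flip signs both sides ⇒ neg: x + 2 = 3.
Step 4. [x + 2 = 3] the outer +2 inverts by subtracting 2 ⇒ sub: x = 1.

Answer: x ∈ {1}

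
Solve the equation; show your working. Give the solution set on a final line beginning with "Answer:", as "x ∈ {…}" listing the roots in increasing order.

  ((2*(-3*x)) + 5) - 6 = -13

Step 1. [((2*(-3*x)) + 5) - 6 = -13] add 6: x sits inside (… - 6). So sub: (2*(-3*x)) + 5 = -7.
Step 2. [(2*(-3*x)) + 5 = -7] 5 comes off first (subtract 5), so sub: 2*(-3*x) = -12.
Step 3. [2*(-3*x) = -12] 2·(inner) — divide through by 2, so div: -3*x = -6.
Step 4. [-3*x = -6] -3·(inner) — divide through by -3. So div: x = 2.

Answer: x ∈ {2}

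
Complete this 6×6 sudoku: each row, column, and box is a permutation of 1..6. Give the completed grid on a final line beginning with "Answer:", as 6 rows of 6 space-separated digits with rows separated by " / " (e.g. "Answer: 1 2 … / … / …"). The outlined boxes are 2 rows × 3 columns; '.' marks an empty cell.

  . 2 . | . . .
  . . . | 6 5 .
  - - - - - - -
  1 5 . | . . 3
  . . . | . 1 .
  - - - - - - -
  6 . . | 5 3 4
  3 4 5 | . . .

Step 1. [r1c3∈{1,3,4,6}] across row 1, 6 lands solely at r1c3, so r1c3=6.
Step 2. [r4c1∈{2,4}] 2 has one home in col 1: r4c1 ⇒ r4c1=2.
Step 3. [r4c4∈{4}] only 4 remains possible at r4c4, so r4c4=4.
Step 4. [r1c6∈{1}] r1c6's peers cover all but 1, so r1c6=1.
Step 5. [r3c5∈{2,6}] row 3 places 6 nowhere but r3c5 ⇒ r3c5=6.
Step 6. [r2c1∈{4}] r2c1 is down to just 4. So r2c1=4.
Step 7. [r6c5∈{2}] r6c5's peers cover all but 2. So r6c5=2.
Step 8. [r4c3∈{3}] r4c3 has the single candidate 3. So r4c3=3.
Step 9. [r5c2∈{1}] r5c2's peers cover all but 1 ⇒ r5c2=1.
Step 10. [r1c1∈{5}] r1c1 is down to just 5. So r1c1=5.
Step 11. [r3c3∈{4}] only 4 remains possible at r3c3, so r3c3=4.
Step 12. [r3c4∈{2}] nothing but 2 survives at r3c4. So r3c4=2.
Step 13. [r4c6∈{5}] r4c6 is down to just 5. So r4c6=5.
Step 14. [r6c6∈{6}] only 6 remains possible at r6c6. So r6c6=6.
Step 15. [r4c2∈{6}] nothing but 6 survives at r4c2. So r4c2=6.
Step 16. [r2c3∈{1}] r2c3 has the single candidate 1. So r2c3=1.
Step 17. [r1c5∈{4}] nothing but 4 survives at r1c5 ⇒ r1c5=4.
Step 18. [r5c3∈{2}] r5c3 is down to just 2, so r5c3=2.
Step 19. [r1c4∈{3}] nothing but 3 survives at r1c4, so r1c4=3.
Step 20. [r2c6∈{2}] nothing but 2 survives at r2c6, so r2c6=2.
Step 21. [r2c2∈{3}] r2c2's peers cover all but 3 ⇒ r2c2=3.
Step 22. [r6c4∈{1}] nothing but 1 survives at r6c4, so r6c4=1.

Answer: 5 2 6 3 4 1 / 4 3 1 6 5 2 / 1 5 4 2 6 3 / 2 6 3 4 1 5 / 6 1 2 5 3 4 / 3 4 5 1 2 6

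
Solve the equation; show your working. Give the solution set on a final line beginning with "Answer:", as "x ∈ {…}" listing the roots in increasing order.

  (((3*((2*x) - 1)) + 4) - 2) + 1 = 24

Step 1. [(((3*((2*x) - 1)) + 4) - 2) + 1 = 24] 1 comes off first (subtract 1), so sub: ((3*((2*x) - 1)) + 4) - 2 = 23.
Step 2. [((3*((2*x) - 1)) + 4) - 2 = 23] -2 is outermost — add 2 both sides. So sub: (3*((2*x) - 1)) + 4 = 25.
Step 3. [(3*((2*x) - 1)) + 4 = 25] peel the +4: subtract 4 from each side ⇒ sub: 3*((2*x) - 1) = 21.
Step 4. [3*((2*x) - 1) = 21] leading coefficient 3: divide by 3, so div: (2*x) - 1 = 7.
Step 5. [(2*x) - 1 = 7] peel the -1: add 1 from each side, so sub: 2*x = 8.
Step 6. [2*x = 8] LHS = 2·(…); ÷2 both sides ⇒ div: x = 4.

Answer: x ∈ {4}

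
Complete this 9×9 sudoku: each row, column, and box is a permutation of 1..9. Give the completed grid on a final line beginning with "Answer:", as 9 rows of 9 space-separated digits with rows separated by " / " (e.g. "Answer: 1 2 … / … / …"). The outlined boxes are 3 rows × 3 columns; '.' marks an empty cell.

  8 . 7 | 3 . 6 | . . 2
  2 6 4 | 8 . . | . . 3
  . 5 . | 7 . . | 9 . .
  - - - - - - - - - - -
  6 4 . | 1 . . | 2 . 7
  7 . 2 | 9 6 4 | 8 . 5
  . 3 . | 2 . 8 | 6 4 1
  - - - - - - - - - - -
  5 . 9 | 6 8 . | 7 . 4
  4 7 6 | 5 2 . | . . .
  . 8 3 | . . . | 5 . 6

Step 1. [r2c7∈{1}] r2c7's peers cover all but 1, so r2c7=1.
Step 2. [r9c1∈{1}] r9c1's peers cover all but 1, so r9c1=1.
Step 3. [r8c9∈{8,9}] r8c9 is the only open cell in col 9 admitting 9 ⇒ r8c9=9.
Step 4. [r4c5∈{3,5}] 3 has one home in col 5: r4c5 ⇒ r4c5=3.
Step 5. [r4c6∈{5}] only 5 remains possible at r4c6. So r4c6=5.
Step 6. [r2c6∈{9}] r2c6 is down to just 9. So r2c6=9.
Step 7. [r3c5∈{1,4}] in row 3, 4 fits only at r3c5. So r3c5=4.
Step 8. [r1c5∈{1,5}] across col 5, 1 lands solely at r1c5. So r1c5=1.
Step 9. [r8c8∈{1,3,8}] in row 8, 8 fits only at r8c8, so r8c8=8.
Step 10. [r7c8∈{1,2,3}] 1 has one home in col 8: r7c8, so r7c8=1.
Step 11. [r8c6∈{1,3}] r8c6 is the only open cell in row 8 admitting 1, so r8c6=1.
Step 12. [r2c8∈{5,7}] r2c8 is the only open cell in row 2 admitting 7. So r2c8=7.
Step 13. [r9c6∈{7}] only 7 remains possible at r9c6, so r9c6=7.
Step 14. [r1c7∈{4}] r1c7 is down to just 4 ⇒ r1c7=4.
Step 15. [r1c8∈{5}] r1c8 has the single candidate 5 ⇒ r1c8=5.
Step 16. [r5c2∈{1}] r5c2 has the single candidate 1 ⇒ r5c2=1.
Step 17. [r9c4∈{4}] r9c4's peers cover all but 4. So r9c4=4.
Step 18. [r3c6∈{2}] r3c6's peers cover all but 2 ⇒ r3c6=2.
Step 19. [r2c5∈{5}] r2c5 has the single candidate 5. So r2c5=5.
Step 20. [r9c5∈{9}] nothing but 9 survives at r9c5. So r9c5=9.
Step 21. [r3c8∈{6}] r3c8 has the single candidate 6. So r3c8=6.
Step 22. [r6c5∈{7}] only 7 remains possible at r6c5. So r6c5=7.
Step 23. [r7c2∈{2}] nothing but 2 survives at r7c2. So r7c2=2.
Step 24. [r3c1∈{3}] r3c1 is down to just 3 ⇒ r3c1=3.
Step 25. [r4c8∈{9}] r4c8's peers cover all but 9, so r4c8=9.
Step 26. [r9c8∈{2}] nothing but 2 survives at r9c8, so r9c8=2.
Step 27. [r5c8∈{3}] r5c8's peers cover all but 3, so r5c8=3.
Step 28. [r1c2∈{9}] r1c2's peers cover all but 9 ⇒ r1c2=9.
Step 29. [r4c3∈{8}] r4c3 has the single candidate 8 ⇒ r4c3=8.
Step 30. [r6c1∈{9}] r6c1 is down to just 9 ⇒ r6c1=9.
Step 31. [r8c7∈{3}] r8c7 is down to just 3 ⇒ r8c7=3.
Step 32. [r3c9∈{8}] r3c9 has the single candidate 8 ⇒ r3c9=8.
Step 33. [r6c3∈{5}] r6c3's peers cover all but 5. So r6c3=5.
Step 34. [r3c3∈{1}] r3c3 has the single candidate 1. So r3c3=1.
Step 35. [r7c6∈{3}] r7c6 has the single candidate 3. So r7c6=3.

Answer: 8 9 7 3 1 6 4 5 2 / 2 6 4 8 5 9 1 7 3 / 3 5 1 7 4 2 9 6 8 / 6 4 8 1 3 5 2 9 7 / 7 1 2 9 6 4 8 3 5 / 9 3 5 2 7 8 6 4 1 / 5 2 9 6 8 3 7 1 4 / 4 7 6 5 2 1 3 8 9 / 1 8 3 4 9 7 5 2 6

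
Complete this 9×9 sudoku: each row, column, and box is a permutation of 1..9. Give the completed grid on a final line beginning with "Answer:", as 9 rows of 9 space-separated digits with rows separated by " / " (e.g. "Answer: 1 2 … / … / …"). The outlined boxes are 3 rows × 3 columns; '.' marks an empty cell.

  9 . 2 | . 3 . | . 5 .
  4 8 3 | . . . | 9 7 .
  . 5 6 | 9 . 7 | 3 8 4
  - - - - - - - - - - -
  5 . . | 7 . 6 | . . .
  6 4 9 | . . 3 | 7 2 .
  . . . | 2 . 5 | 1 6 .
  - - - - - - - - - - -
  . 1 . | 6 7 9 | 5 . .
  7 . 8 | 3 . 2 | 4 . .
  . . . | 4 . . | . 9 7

Step 1. [r2c6∈{1}] r2c6's peers cover all but 1 ⇒ r2c6=1.
Step 2. [r7c9∈{2,3,8}] r7c9 is the only open cell in row 7 admitting 8, so r7c9=8.
Step 3. [r9c5∈{1,5,8}] across row 9, 1 lands solely at r9c5. So r9c5=1.
Step 4. [r1c7∈{6}] only 6 remains possible at r1c7 ⇒ r1c7=6.
Step 5. [r7c1∈{2,3}] 2 has one home in row 7: r7c1, so r7c1=2.
Step 6. [r6c5∈{4,8,9}] row 6 places 4 nowhere but r6c5 ⇒ r6c5=4.
Step 7. [r2c5∈{2,5,6}] in row 2, 6 fits only at r2c5, so r2c5=6.
Step 8. [r5c5∈{8}] r5c5 has the single candidate 8 ⇒ r5c5=8.
Step 9. [r9c2∈{3,6}] 6 has one home in row 9: r9c2. So r9c2=6.
Step 10. [r6c9∈{3,9}] in row 6, 9 fits only at r6c9 ⇒ r6c9=9.
Step 11. [r4c9∈{3}] r4c9 has the single candidate 3. So r4c9=3.
Step 12. [r6c2∈{3,7}] r6c2 is the only open cell in col 2 admitting 3 ⇒ r6c2=3.
Step 13. [r1c6∈{4,8}] in row 1, 4 fits only at r1c6. So r1c6=4.
Step 14. [r1c9∈{1}] r1c9 has the single candidate 1 ⇒ r1c9=1.
Step 15. [r8c9∈{6}] r8c9's peers cover all but 6, so r8c9=6.
Step 16. [r4c8∈{4}] r4c8's peers cover all but 4 ⇒ r4c8=4.
Step 17. [r9c1∈{3}] nothing but 3 survives at r9c1, so r9c1=3.
Step 18. [r8c5∈{5}] r8c5 has the single candidate 5 ⇒ r8c5=5.
Step 19. [r8c8∈{1}] r8c8 has the single candidate 1 ⇒ r8c8=1.
Step 20. [r6c1∈{8}] only 8 remains possible at r6c1. So r6c1=8.
Step 21. [r8c2∈{9}] r8c2's peers cover all but 9, so r8c2=9.
Step 22. [r5c4∈{1}] r5c4 is down to just 1 ⇒ r5c4=1.
Step 23. [r9c3∈{5}] r9c3's peers cover all but 5, so r9c3=5.
Step 24. [r2c4∈{5}] r2c4's peers cover all but 5. So r2c4=5.
Step 25. [r3c1∈{1}] only 1 remains possible at r3c1, so r3c1=1.
Step 26. [r9c6∈{8}] only 8 remains possible at r9c6 ⇒ r9c6=8.
Step 27. [r5c9∈{5}] r5c9 is down to just 5, so r5c9=5.
Step 28. [r2c9∈{2}] r2c9's peers cover all but 2 ⇒ r2c9=2.
Step 29. [r4c7∈{8}] r4c7 is down to just 8, so r4c7=8.
Step 30. [r4c3∈{1}] nothing but 1 survives at r4c3 ⇒ r4c3=1.
Step 31. [r9c7∈{2}] r9c7 has the single candidate 2 ⇒ r9c7=2.
Step 32. [r7c8∈{3}] r7c8 is down to just 3, so r7c8=3.
Step 33. [r3c5∈{2}] r3c5 is down to just 2 ⇒ r3c5=2.
Step 34. [r6c3∈{7}] nothing but 7 survives at r6c3, so r6c3=7.
Step 35. [r1c4∈{8}] r1c4 has the single candidate 8, so r1c4=8.
Step 36. [r4c2∈{2}] r4c2's peers cover all but 2, so r4c2=2.
Step 37. [r4c5∈{9}] r4c5 is down to just 9. So r4c5=9.
Step 38. [r1c2∈{7}] r1c2's peers cover all but 7, so r1c2=7.
Step 39. [r7c3∈{4}] nothing but 4 survives at r7c3 ⇒ r7c3=4.

Answer: 9 7 2 8 3 4 6 5 1 / 4 8 3 5 6 1 9 7 2 / 1 5 6 9 2 7 3 8 4 / 5 2 1 7 9 6 8 4 3 / 6 4 9 1 8 3 7 2 5 / 8 3 7 2 4 5 1 6 9 / 2 1 4 6 7 9 5 3 8 / 7 9 8 3 5 2 4 1 6 / 3 6 5 4 1 8 2 9 7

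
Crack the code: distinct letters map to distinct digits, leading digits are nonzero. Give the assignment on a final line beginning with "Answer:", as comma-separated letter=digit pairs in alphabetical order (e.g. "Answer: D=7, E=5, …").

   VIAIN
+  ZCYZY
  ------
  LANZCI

Step 1. [col 1: N + Y ≡ I (mod 10)] no forcing yet in column 1 (carry-in 0); I=9 is free and consistent — try it. So I=9.
Step 2. [L] the sum has 6 digits but both addends have 5; that extra leading digit L is the final carry, namely 1 ⇒ L=1.
Step 3. [col 1: N + Y ≡ I (mod 10)] several values work for N in column 1 (N + Y ≡ I (mod 10), carry-in 0); try N=6. So N=6.
Step 4. [col 1: N + Y ≡ I (mod 10)] in column 1 we have N+Y≡I with carry-in 0; given N=6, I=9 and digits 1,6,9 already taken and all letters distinct, that pins Y to 3. So Y=3.
Step 5. [col 2: I + Z ≡ C (mod 10)] column 2 (I + Z ≡ C (mod 10), carry-in 0) doesn't pin C yet; pick C=7 and continue. So C=7.
Step 6. [col 2: I + Z ≡ C (mod 10)] in column 2 we have I+Z≡C with carry-in 0; given I=9, C=7 and digits 1,3,6,7,9 already taken and all letters distinct, that pins Z to 8, so Z=8.
Step 7. [col 3: A + Y ≡ Z (mod 10)] column 3: given Y=3, Z=8, carry-in 1, and digits 1,3,6,7,8,9 already taken and all letters distinct, A+Y≡Z (mod 10) forces A=4 ⇒ A=4.
Step 8. [col 5: V + Z ≡ A (mod 10)] in column 5 we have V+Z≡A with carry-in 1; given Z=8, A=4 and digits 1,3,4,6,7,8,9 already taken and all letters distinct, that pins V to 5. So V=5.

Answer: A=4, C=7, I=9, L=1, N=6, V=5, Y=3, Z=8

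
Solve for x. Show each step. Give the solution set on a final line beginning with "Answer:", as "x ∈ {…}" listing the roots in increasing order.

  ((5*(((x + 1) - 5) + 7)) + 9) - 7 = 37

Step 1. [((5*(((x + 1) - 5) + 7)) + 9) - 7 = 37] -7 is outermost — add 7 both sides ⇒ sub: (5*(((x + 1) - 5) + 7)) + 9 = 44.
Step 2. [(5*(((x + 1) - 5) + 7)) + 9 = 44] 9 comes off first (subtract 9), so sub: 5*(((x + 1) - 5) + 7) = 35.
Step 3. [5*(((x + 1) - 5) + 7) = 35] 5 out front; divide by 5, so div: ((x + 1) - 5) + 7 = 7.
Step 4. [((x + 1) - 5) + 7 = 7] peel the +7: subtract 7 from each side. So sub: (x + 1) - 5 = 0.
Step 5. [(x + 1) - 5 = 0] add 5: x sits inside (… - 5), so sub: x + 1 = 5.
Step 6. [x + 1 = 5] +1 is outermost — subtract 1 both sides ⇒ sub: x = 4.

Answer: x ∈ {4}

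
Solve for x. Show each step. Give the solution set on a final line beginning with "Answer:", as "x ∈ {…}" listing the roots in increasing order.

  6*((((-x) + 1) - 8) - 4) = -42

Step 1. [6*((((-x) + 1) - 8) - 4) = -42] 6·(inner) — divide through by 6, so div: (((-x) + 1) - 8) - 4 = -7.
Step 2. [(((-x) + 1) - 8) - 4 = -7] the outer -4 inverts by adding 4, so sub: ((-x) + 1) - 8 = -3.
Step 3. [((-x) + 1) - 8 = -3] -8 is outermost — add 8 both sides, so sub: (-x) + 1 = 5.
Step 4. [(-x) + 1 = 5] +1 is outermost — subtract 1 both sides, so sub: -x = 4.
Step 5. [-x = 4] leading − — multiply by −1, so neg: x = -4.

Answer: x ∈ {-4}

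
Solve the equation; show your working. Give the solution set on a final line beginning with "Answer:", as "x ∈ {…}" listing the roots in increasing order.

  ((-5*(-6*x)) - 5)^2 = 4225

Step 1. [((-5*(-6*x)) - 5)^2 = 4225] 4225 ≥ 0, LHS is (·)² — take ±√. So sqrt: (-5*(-6*x)) - 5 = 65 or -65.
Step 2. [(-5*(-6*x)) - 5 = 65 or -65] -5 | LHS and -5 | 65 or -65: pull -5 out. So factor: (-6*x) + 1 = -13 or 13.
Step 3. [(-6*x) + 1 = -13 or 13] the outer +1 inverts by subtracting 1 ⇒ sub: -6*x = -14 or 12.
Step 4. [-6*x = -14 or 12] -6·(inner) — divide through by -6 ⇒ div: x = 7/3 or -2.

Answer: x ∈ {-2, 7/3}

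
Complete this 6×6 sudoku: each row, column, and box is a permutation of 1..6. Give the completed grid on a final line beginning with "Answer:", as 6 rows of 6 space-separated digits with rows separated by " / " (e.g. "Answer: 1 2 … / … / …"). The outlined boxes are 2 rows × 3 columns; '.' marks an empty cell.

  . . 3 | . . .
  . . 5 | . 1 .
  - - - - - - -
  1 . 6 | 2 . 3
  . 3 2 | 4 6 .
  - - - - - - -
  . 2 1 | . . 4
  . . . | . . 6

Step 1. [r3c5∈{5}] r3c5's peers cover all but 5. So r3c5=5.
Step 2. [r5c5∈{3}] only 3 remains possible at r5c5, so r5c5=3.
Step 3. [r6c2∈{4,5}] 5 has one home in col 2: r6c2. So r6c2=5.
Step 4. [r2c6∈{2}] only 2 remains possible at r2c6, so r2c6=2.
Step 5. [r3c2∈{4}] nothing but 4 survives at r3c2. So r3c2=4.
Step 6. [r2c2∈{6}] r2c2 has the single candidate 6 ⇒ r2c2=6.
Step 7. [r2c1∈{4}] only 4 remains possible at r2c1. So r2c1=4.
Step 8. [r5c4∈{5}] r5c4 is down to just 5, so r5c4=5.
Step 9. [r2c4∈{3}] only 3 remains possible at r2c4. So r2c4=3.
Step 10. [r4c1∈{5}] r4c1's peers cover all but 5, so r4c1=5.
Step 11. [r1c6∈{5}] r1c6 is down to just 5, so r1c6=5.
Step 12. [r1c1∈{2}] r1c1 is down to just 2 ⇒ r1c1=2.
Step 13. [r6c5∈{2}] r6c5 has the single candidate 2 ⇒ r6c5=2.
Step 14. [r1c5∈{4}] only 4 remains possible at r1c5, so r1c5=4.
Step 15. [r1c2∈{1}] nothing but 1 survives at r1c2 ⇒ r1c2=1.
Step 16. [r6c4∈{1}] r6c4's peers cover all but 1, so r6c4=1.
Step 17. [r6c3∈{4}] r6c3 has the single candidate 4. So r6c3=4.
Step 18. [r4c6∈{1}] r4c6 has the single candidate 1, so r4c6=1.
Step 19. [r5c1∈{6}] r5c1's peers cover all but 6. So r5c1=6.
Step 20. [r6c1∈{3}] r6c1 is down to just 3 ⇒ r6c1=3.
Step 21. [r1c4∈{6}] only 6 remains possible at r1c4 ⇒ r1c4=6.

Answer: 2 1 3 6 4 5 / 4 6 5 3 1 2 / 1 4 6 2 5 3 / 5 3 2 4 6 1 / 6 2 1 5 3 4 / 3 5 4 1 2 6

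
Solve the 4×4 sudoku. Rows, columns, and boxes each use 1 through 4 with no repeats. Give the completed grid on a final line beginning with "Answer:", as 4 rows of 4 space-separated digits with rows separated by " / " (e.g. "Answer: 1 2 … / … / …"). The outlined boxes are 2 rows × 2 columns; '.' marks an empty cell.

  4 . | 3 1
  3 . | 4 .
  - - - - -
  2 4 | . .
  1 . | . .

Step 1. [r4c4∈{2,3,4}] in row 4, 4 fits only at r4c4, so r4c4=4.
Step 2. [r1c2∈{2}] nothing but 2 survives at r1c2, so r1c2=2.
Step 3. [r3c3∈{1}] r3c3's peers cover all but 1, so r3c3=1.
Step 4. [r3c4∈{3}] r3c4 has the single candidate 3 ⇒ r3c4=3.
Step 5. [r4c2∈{3}] r4c2 has the single candidate 3 ⇒ r4c2=3.
Step 6. [r2c4∈{2}] r2c4's peers cover all but 2 ⇒ r2c4=2.
Step 7. [r2c2∈{1}] nothing but 1 survives at r2c2, so r2c2=1.
Step 8. [r4c3∈{2}] r4c3 is down to just 2 ⇒ r4c3=2.

Answer: 4 2 3 1 / 3 1 4 2 / 2 4 1 3 / 1 3 2 4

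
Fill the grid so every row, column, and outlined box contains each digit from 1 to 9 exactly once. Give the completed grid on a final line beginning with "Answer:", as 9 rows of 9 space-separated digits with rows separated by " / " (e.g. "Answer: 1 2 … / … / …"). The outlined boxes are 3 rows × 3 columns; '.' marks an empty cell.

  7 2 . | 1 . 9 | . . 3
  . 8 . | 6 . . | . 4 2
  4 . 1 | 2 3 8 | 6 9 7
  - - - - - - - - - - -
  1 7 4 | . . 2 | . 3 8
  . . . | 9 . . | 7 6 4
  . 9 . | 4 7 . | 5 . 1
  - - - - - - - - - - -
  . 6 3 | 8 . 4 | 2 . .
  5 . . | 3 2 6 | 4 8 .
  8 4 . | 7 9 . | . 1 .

Step 1. [r2c5∈{5}] only 5 remains possible at r2c5. So r2c5=5.
Step 2. [r5c2∈{3,5}] in col 2, 3 fits only at r5c2, so r5c2=3.
Step 3. [r5c3∈{2,5,8}] r5c3 is the only open cell in box 4 admitting 5 ⇒ r5c3=5.
Step 4. [r7c1∈{9}] nothing but 9 survives at r7c1. So r7c1=9.
Step 5. [r7c9∈{5}] only 5 remains possible at r7c9 ⇒ r7c9=5.
Step 6. [r6c8∈{2}] r6c8 is down to just 2 ⇒ r6c8=2.
Step 7. [r1c3∈{6}] r1c3 has the single candidate 6, so r1c3=6.
Step 8. [r5c6∈{1}] r5c6 is down to just 1, so r5c6=1.
Step 9. [r4c4∈{5}] nothing but 5 survives at r4c4 ⇒ r4c4=5.
Step 10. [r1c5∈{4}] only 4 remains possible at r1c5. So r1c5=4.
Step 11. [r9c7∈{3}] r9c7 has the single candidate 3 ⇒ r9c7=3.
Step 12. [r1c7∈{8}] r1c7 is down to just 8. So r1c7=8.
Step 13. [r2c1∈{3}] nothing but 3 survives at r2c1 ⇒ r2c1=3.
Step 14. [r2c7∈{1}] r2c7 is down to just 1, so r2c7=1.
Step 15. [r9c3∈{2}] r9c3 has the single candidate 2 ⇒ r9c3=2.
Step 16. [r7c5∈{1}] r7c5 is down to just 1. So r7c5=1.
Step 17. [r2c3∈{9}] r2c3 has the single candidate 9 ⇒ r2c3=9.
Step 18. [r3c2∈{5}] r3c2 has the single candidate 5 ⇒ r3c2=5.
Step 19. [r9c6∈{5}] r9c6 has the single candidate 5. So r9c6=5.
Step 20. [r9c9∈{6}] only 6 remains possible at r9c9 ⇒ r9c9=6.
Step 21. [r4c5∈{6}] nothing but 6 survives at r4c5 ⇒ r4c5=6.
Step 22. [r6c6∈{3}] only 3 remains possible at r6c6 ⇒ r6c6=3.
Step 23. [r6c3∈{8}] only 8 remains possible at r6c3. So r6c3=8.
Step 24. [r8c2∈{1}] only 1 remains possible at r8c2. So r8c2=1.
Step 25. [r5c1∈{2}] nothing but 2 survives at r5c1. So r5c1=2.
Step 26. [r2c6∈{7}] r2c6 has the single candidate 7, so r2c6=7.
Step 27. [r7c8∈{7}] nothing but 7 survives at r7c8 ⇒ r7c8=7.
Step 28. [r8c9∈{9}] r8c9 has the single candidate 9. So r8c9=9.
Step 29. [r6c1∈{6}] r6c1's peers cover all but 6, so r6c1=6.
Step 30. [r5c5∈{8}] only 8 remains possible at r5c5, so r5c5=8.
Step 31. [r8c3∈{7}] r8c3's peers cover all but 7. So r8c3=7.
Step 32. [r1c8∈{5}] nothing but 5 survives at r1c8. So r1c8=5.
Step 33. [r4c7∈{9}] nothing but 9 survives at r4c7, so r4c7=9.

Answer: 7 2 6 1 4 9 8 5 3 / 3 8 9 6 5 7 1 4 2 / 4 5 1 2 3 8 6 9 7 / 1 7 4 5 6 2 9 3 8 / 2 3 5 9 8 1 7 6 4 / 6 9 8 4 7 3 5 2 1 / 9 6 3 8 1 4 2 7 5 / 5 1 7 3 2 6 4 8 9 / 8 4 2 7 9 5 3 1 6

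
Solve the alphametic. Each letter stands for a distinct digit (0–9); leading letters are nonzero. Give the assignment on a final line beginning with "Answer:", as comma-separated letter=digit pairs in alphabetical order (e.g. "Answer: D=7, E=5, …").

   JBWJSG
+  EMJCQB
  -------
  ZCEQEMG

Step 1. [col 1: G + B ≡ G (mod 10)] column 1: given nothing yet, carry-in 0, and all letters distinct, none taken yet, G+B≡G (mod 10) forces B=0. So B=0.
Step 2. [Z] adding two 6-digit numbers gives at most 6+1 digits, and here it does — Z is that final carry and must be 1. So Z=1.
Step 3. [col 1: G + B ≡ G (mod 10)] no forcing yet in column 1 (carry-in 0); G=3 is free and consistent — try it. So G=3.
Step 4. [col 2: S + Q ≡ M (mod 10)] Q=2 is one option consistent with column 2 (S + Q ≡ M (mod 10), carry-in 0) — take it. So Q=2.
Step 5. [col 2: S + Q ≡ M (mod 10)] column 2 (S + Q ≡ M (mod 10), carry-in 0) doesn't pin M yet; pick M=8 and continue. So M=8.
Step 6. [col 2: S + Q ≡ M (mod 10)] from column 2 (Q=2, M=8, carry-in 0, digits 0,1,2,3,8 already taken and all letters distinct): S must equal 6, so S=6.
Step 7. [col 3: J + C ≡ E (mod 10)] column 3 (J + C ≡ E (mod 10), carry-in 0) doesn't pin J yet; pick J=5 and continue, so J=5.
Step 8. [col 3: J + C ≡ E (mod 10)] column 3 (J + C ≡ E (mod 10), carry-in 0) doesn't pin C yet; pick C=4 and continue ⇒ C=4.
Step 9. [col 3: J + C ≡ E (mod 10)] from column 3 (J=5, C=4, carry-in 0, digits 0,1,2,3,4,5,6,8 already taken and all letters distinct): E must equal 9. So E=9.
Step 10. [col 4: W + J ≡ Q (mod 10)] in column 4 we have W+J≡Q with carry-in 0; given J=5, Q=2 and digits 0,1,2,3,4,5,6,8,9 already taken and all letters distinct, that pins W to 7 ⇒ W=7.

Answer: B=0, C=4, E=9, G=3, J=5, M=8, Q=2, S=6, W=7, Z=1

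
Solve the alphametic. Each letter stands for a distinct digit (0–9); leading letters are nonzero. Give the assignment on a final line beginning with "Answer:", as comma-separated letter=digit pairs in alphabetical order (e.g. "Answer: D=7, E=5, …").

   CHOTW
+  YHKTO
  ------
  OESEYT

Step 1. [col 1: W + O ≡ T (mod 10)] O=1 is one option consistent with column 1 (W + O ≡ T (mod 10), carry-in 0) — take it, so O=1.
Step 2. [col 1: W + O ≡ T (mod 10)] no forcing yet in column 1 (carry-in 0); T=8 is free and consistent — try it ⇒ T=8.
Step 3. [col 1: W + O ≡ T (mod 10)] column 1: given O=1, T=8, carry-in 0, and digits 1,8 already taken and all letters distinct, W+O≡T (mod 10) forces W=7 ⇒ W=7.
Step 4. [col 2: T + T ≡ Y (mod 10)] from column 2 (T=8, carry-in 0, digits 1,7,8 already taken and all letters distinct): Y must equal 6 ⇒ Y=6.
Step 5. [col 3: O + K ≡ E (mod 10)] several values work for E in column 3 (O + K ≡ E (mod 10), carry-in 1); try E=5 ⇒ E=5.
Step 6. [col 3: O + K ≡ E (mod 10)] from column 3 (O=1, E=5, carry-in 1, digits 1,5,6,7,8 already taken and all letters distinct): K must equal 3 ⇒ K=3.
Step 7. [col 4: H + H ≡ S (mod 10)] in column 4 we have H+H≡S with carry-in 0; given nothing yet and digits 1,3,5,6,7,8 already taken and all letters distinct, that pins S to 4 ⇒ S=4.
Step 8. [col 4: H + H ≡ S (mod 10)] in column 4 we have H+H≡S with carry-in 0; given S=4 and digits 1,3,4,5,6,7,8 already taken and all letters distinct, that pins H to 2. So H=2.
Step 9. [col 5: C + Y ≡ E (mod 10)] column 5 reads C+Y+carry(0)=E with Y=6, E=5; with digits 1,2,3,4,5,6,7,8 already taken and all letters distinct, the only value for C is 9, so C=9.

Answer: C=9, E=5, H=2, K=3, O=1, S=4, T=8, W=7, Y=6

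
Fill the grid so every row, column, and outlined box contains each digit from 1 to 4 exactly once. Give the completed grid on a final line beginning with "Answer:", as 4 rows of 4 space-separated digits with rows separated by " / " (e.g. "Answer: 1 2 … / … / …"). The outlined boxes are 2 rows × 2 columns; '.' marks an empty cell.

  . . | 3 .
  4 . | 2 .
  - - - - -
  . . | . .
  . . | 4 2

Step 1. [r2c4∈{1}] nothing but 1 survives at r2c4. So r2c4=1.
Step 2. [r3c2∈{1,2,3,4}] 4 has one home in row 3: r3c2 ⇒ r3c2=4.
Step 3. [r3c1∈{1,2,3}] 2 has one home in row 3: r3c1 ⇒ r3c1=2.
Step 4. [r1c1∈{1}] r1c1 has the single candidate 1, so r1c1=1.
Step 5. [r2c2∈{3}] only 3 remains possible at r2c2. So r2c2=3.
Step 6. [r3c3∈{1}] r3c3 is down to just 1, so r3c3=1.
Step 7. [r4c1∈{3}] nothing but 3 survives at r4c1, so r4c1=3.
Step 8. [r1c2∈{2}] r1c2 is down to just 2 ⇒ r1c2=2.
Step 9. [r3c4∈{3}] r3c4 has the single candidate 3, so r3c4=3.
Step 10. [r1c4∈{4}] nothing but 4 survives at r1c4, so r1c4=4.
Step 11. [r4c2∈{1}] nothing but 1 survives at r4c2 ⇒ r4c2=1.

Answer: 1 2 3 4 / 4 3 2 1 / 2 4 1 3 / 3 1 4 2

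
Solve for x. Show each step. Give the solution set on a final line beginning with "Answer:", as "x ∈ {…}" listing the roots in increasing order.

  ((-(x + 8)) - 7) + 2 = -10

Step 1. [((-(x + 8)) - 7) + 2 = -10] subtract 2: x sits inside (… + 2) ⇒ sub: (-(x + 8)) - 7 = -12.
Step 2. [(-(x + 8)) - 7 = -12] add 7: x sits inside (… - 7). So sub: -(x + 8) = -5.
Step 3. [-(x + 8) = -5] flip signs both sides. So neg: x + 8 = 5.
Step 4. [x + 8 = 5] 8 comes off first (subtract 8). So sub: x = -3.

Answer: x ∈ {-3}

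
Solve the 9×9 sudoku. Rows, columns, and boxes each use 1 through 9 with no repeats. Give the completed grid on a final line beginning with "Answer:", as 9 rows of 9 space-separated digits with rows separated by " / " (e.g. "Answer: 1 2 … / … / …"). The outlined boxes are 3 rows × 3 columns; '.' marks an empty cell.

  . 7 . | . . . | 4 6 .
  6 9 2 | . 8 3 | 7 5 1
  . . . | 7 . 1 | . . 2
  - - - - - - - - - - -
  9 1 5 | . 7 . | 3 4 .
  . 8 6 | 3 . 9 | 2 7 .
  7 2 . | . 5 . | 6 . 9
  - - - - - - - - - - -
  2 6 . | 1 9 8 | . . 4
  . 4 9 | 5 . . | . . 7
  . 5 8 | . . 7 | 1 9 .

Step 1. [r9c1∈{3}] r9c1 is down to just 3 ⇒ r9c1=3.
Step 2. [r1c5∈{2}] r1c5 is down to just 2 ⇒ r1c5=2.
Step 3. [r9c4∈{2,4,6}] r9c4 is the only open cell in row 9 admitting 2 ⇒ r9c4=2.
Step 4. [r3c2∈{3}] only 3 remains possible at r3c2. So r3c2=3.
Step 5. [r3c8∈{8}] r3c8's peers cover all but 8 ⇒ r3c8=8.
Step 6. [r5c1∈{4}] nothing but 4 survives at r5c1. So r5c1=4.
Step 7. [r3c5∈{4,6}] r3c5 is the only open cell in row 3 admitting 6, so r3c5=6.
Step 8. [r4c4∈{6,8}] r4c4 is the only open cell in col 4 admitting 6. So r4c4=6.
Step 9. [r1c1∈{1,5,8}] r1c1 is the only open cell in row 1 admitting 8. So r1c1=8.
Step 10. [r6c4∈{4,8}] across row 6, 8 lands solely at r6c4 ⇒ r6c4=8.
Step 11. [r8c5∈{3}] nothing but 3 survives at r8c5 ⇒ r8c5=3.
Step 12. [r7c8∈{3}] nothing but 3 survives at r7c8 ⇒ r7c8=3.
Step 13. [r1c9∈{3}] r1c9 is down to just 3 ⇒ r1c9=3.
Step 14. [r4c9∈{8}] r4c9 has the single candidate 8, so r4c9=8.
Step 15. [r9c9∈{6}] r9c9's peers cover all but 6 ⇒ r9c9=6.
Step 16. [r4c6∈{2}] r4c6 has the single candidate 2. So r4c6=2.
Step 17. [r1c3∈{1}] r1c3 has the single candidate 1 ⇒ r1c3=1.
Step 18. [r6c8∈{1}] only 1 remains possible at r6c8 ⇒ r6c8=1.
Step 19. [r6c6∈{4}] r6c6 is down to just 4, so r6c6=4.
Step 20. [r6c3∈{3}] r6c3 is down to just 3. So r6c3=3.
Step 21. [r1c6∈{5}] r1c6's peers cover all but 5 ⇒ r1c6=5.
Step 22. [r3c1∈{5}] nothing but 5 survives at r3c1 ⇒ r3c1=5.
Step 23. [r9c5∈{4}] nothing but 4 survives at r9c5, so r9c5=4.
Step 24. [r1c4∈{9}] r1c4 is down to just 9 ⇒ r1c4=9.
Step 25. [r8c8∈{2}] nothing but 2 survives at r8c8. So r8c8=2.
Step 26. [r7c3∈{7}] r7c3 has the single candidate 7, so r7c3=7.
Step 27. [r8c6∈{6}] r8c6's peers cover all but 6 ⇒ r8c6=6.
Step 28. [r8c1∈{1}] r8c1's peers cover all but 1 ⇒ r8c1=1.
Step 29. [r2c4∈{4}] nothing but 4 survives at r2c4, so r2c4=4.
Step 30. [r3c7∈{9}] nothing but 9 survives at r3c7 ⇒ r3c7=9.
Step 31. [r7c7∈{5}] r7c7 has the single candidate 5. So r7c7=5.
Step 32. [r5c5∈{1}] only 1 remains possible at r5c5. So r5c5=1.
Step 33. [r3c3∈{4}] nothing but 4 survives at r3c3 ⇒ r3c3=4.
Step 34. [r5c9∈{5}] r5c9's peers cover all but 5 ⇒ r5c9=5.
Step 35. [r8c7∈{8}] nothing but 8 survives at r8c7. So r8c7=8.

Answer: 8 7 1 9 2 5 4 6 3 / 6 9 2 4 8 3 7 5 1 / 5 3 4 7 6 1 9 8 2 / 9 1 5 6 7 2 3 4 8 / 4 8 6 3 1 9 2 7 5 / 7 2 3 8 5 4 6 1 9 / 2 6 7 1 9 8 5 3 4 / 1 4 9 5 3 6 8 2 7 / 3 5 8 2 4 7 1 9 6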